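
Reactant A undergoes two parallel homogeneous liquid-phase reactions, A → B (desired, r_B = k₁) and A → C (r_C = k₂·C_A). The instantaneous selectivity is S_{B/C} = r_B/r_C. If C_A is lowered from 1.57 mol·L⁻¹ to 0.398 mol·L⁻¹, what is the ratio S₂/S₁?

3.94

S_{B/C} = (k₁/k₂)·C_A⁻¹, so S₂/S₁ = (C_{A,2}/C_{A,1})⁻¹.
= 1.57/0.398 = 3.94.
Selectivity toward B rises as C_A falls — low-concentration operation is favoured.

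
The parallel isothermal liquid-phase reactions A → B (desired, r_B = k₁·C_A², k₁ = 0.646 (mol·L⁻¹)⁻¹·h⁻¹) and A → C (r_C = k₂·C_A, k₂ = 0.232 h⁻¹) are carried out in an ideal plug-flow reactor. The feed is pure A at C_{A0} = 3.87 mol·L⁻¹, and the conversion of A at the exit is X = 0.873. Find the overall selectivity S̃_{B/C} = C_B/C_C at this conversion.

C_A = C_{A0}(1−X) = 0.4915 mol·L⁻¹.
Along a PFR/batch, dC_C/dC_A = −r_C/(r_B+r_C) = −k₂/(k₂+k₁·C_A).
Integrating from C_{A0} to C_A: C_C = (0.232/0.646)·ln[(0.232+0.646·3.87)/(0.232+0.646·0.491)] = 0.3591·ln(2.732/0.5495) = 0.5760 mol·L⁻¹.
Then C_B = (C_{A0}−C_A) − C_C = 3.379 − 0.5760 = 2.803 mol·L⁻¹.
S̃_{B/C} = C_B/C_C = 2.803/0.5760 = 4.87.

4.87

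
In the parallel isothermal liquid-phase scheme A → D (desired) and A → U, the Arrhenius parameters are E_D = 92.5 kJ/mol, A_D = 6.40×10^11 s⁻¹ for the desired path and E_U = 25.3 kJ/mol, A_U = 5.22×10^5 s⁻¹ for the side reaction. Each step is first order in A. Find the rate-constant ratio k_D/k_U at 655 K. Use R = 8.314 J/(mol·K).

5.36

Since both paths have the same order in A, the concentration cancels and S_{D/U} = k_D/k_U = (A_D/A_U)·exp[(E_U−E_D)/(RT)].
(E_U−E_D)/(RT) = (25.3−92.5)×10³/(8.314×655) = -67200/5446 = -12.34.
k_D/k_U = (6.40×10^11/5.22×10^5)·exp(-12.34) = 1.226×10^6 × 4.373×10^-6 = 5.36.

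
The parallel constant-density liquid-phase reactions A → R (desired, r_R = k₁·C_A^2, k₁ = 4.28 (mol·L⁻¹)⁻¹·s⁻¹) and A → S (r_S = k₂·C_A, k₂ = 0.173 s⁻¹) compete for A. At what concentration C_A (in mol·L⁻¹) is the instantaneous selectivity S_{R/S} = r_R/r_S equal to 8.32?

0.336 mol·L⁻¹

S_{R/S} = (k₁/k₂)·C_A ⇒ C_A = S·k₂/k₁.
= 8.32×0.173/4.28 = 0.336 mol·L⁻¹.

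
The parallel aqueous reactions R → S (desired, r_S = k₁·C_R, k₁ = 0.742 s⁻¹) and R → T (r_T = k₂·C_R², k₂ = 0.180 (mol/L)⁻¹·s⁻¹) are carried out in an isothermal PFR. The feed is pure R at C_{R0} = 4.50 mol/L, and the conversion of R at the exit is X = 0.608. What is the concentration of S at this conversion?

1.57 mol/L

C_R = C_{R0}(1−X) = 1.764 mol/L.
Along a PFR/batch, dC_S/dC_R = −r_S/(r_S+r_T) = −k₁/(k₁+k₂·C_R).
Integrating from C_{R0} to C_R: C_S = (0.742/0.180)·ln[(0.742+0.180·4.50)/(0.742+0.180·1.76)] = 4.122·ln(1.552/1.060) = 1.574 mol/L.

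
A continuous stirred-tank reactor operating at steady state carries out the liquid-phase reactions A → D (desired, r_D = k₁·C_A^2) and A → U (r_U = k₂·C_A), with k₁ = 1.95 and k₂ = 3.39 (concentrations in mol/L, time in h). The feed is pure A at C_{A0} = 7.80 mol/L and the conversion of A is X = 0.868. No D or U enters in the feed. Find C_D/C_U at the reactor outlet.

Exit C_A = C_{A0}(1−X) = 7.80×0.132 = 1.030 mol/L.
In a CSTR the entire volume is at exit conditions, so r_D = 1.95×1.030^2 = 2.067 and r_U = 3.39×1.030 = 3.490.
Overall selectivity = C_D/C_U = r_Dτ/(r_Uτ) = r_D/r_U = 0.592.

0.592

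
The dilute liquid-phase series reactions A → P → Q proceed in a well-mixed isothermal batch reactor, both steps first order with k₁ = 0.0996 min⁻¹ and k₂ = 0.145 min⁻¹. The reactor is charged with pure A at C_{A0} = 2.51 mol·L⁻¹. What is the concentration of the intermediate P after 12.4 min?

0.689 mol·L⁻¹

For first-order series with pure A initially, C_P(t) = k₁C_{A0}/(k₂−k₁)·(e^(−k₁t) − e^(−k₂t)).
e^(−k₁t) = e^(−0.0996×12.4) = e^(−1.235) = 0.2908; e^(−k₂t) = e^(−1.798) = 0.1656.
C_P = 0.0996×2.51/(0.145−0.0996) × (0.2908−0.1656) = 5.507×0.1252 = 0.6894 mol·L⁻¹.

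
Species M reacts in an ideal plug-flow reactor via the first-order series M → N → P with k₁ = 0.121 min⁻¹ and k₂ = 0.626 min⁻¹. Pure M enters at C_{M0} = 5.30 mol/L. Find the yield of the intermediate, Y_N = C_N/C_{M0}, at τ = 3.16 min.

Solving the coupled first-order balances gives C_N(τ) = [k₁/(k₂−k₁)]·C_{M0}·(e^(−k₁τ) − e^(−k₂τ)).
e^(−k₁τ) = e^(−0.121×3.16) = e^(−0.3824) = 0.6822; e^(−k₂τ) = e^(−1.978) = 0.1383.
C_N = 0.121×5.30/(0.626−0.121) × (0.6822−0.1383) = 1.270×0.5439 = 0.6907 mol/L.
Y_N = C_N/C_{M0} = 0.6907/5.30 = 0.130.

0.130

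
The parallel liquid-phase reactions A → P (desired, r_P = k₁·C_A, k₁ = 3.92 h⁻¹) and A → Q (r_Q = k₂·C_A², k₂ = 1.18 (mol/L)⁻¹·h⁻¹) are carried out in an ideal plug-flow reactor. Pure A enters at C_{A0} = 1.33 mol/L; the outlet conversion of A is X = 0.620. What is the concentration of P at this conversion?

0.648 mol/L

C_A = C_{A0}(1−X) = 0.5054 mol/L.
Along a PFR/batch, dC_P/dC_A = −r_P/(r_P+r_Q) = −k₁/(k₁+k₂·C_A).
Integrating from C_{A0} to C_A: C_P = (3.92/1.18)·ln[(3.92+1.18·1.33)/(3.92+1.18·0.505)] = 3.322·ln(5.489/4.516) = 0.6482 mol/L.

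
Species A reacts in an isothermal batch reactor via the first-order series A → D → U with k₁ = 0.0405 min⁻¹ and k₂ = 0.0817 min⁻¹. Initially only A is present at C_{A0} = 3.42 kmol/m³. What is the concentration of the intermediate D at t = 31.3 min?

0.686 kmol/m³

Solving the coupled first-order balances gives C_D(t) = [k₁/(k₂−k₁)]·C_{A0}·(e^(−k₁t) − e^(−k₂t)).
e^(−k₁t) = e^(−0.0405×31.3) = e^(−1.268) = 0.2815; e^(−k₂t) = e^(−2.557) = 0.07752.
C_D = 0.0405×3.42/(0.0817−0.0405) × (0.2815−0.07752) = 3.362×0.2040 = 0.6857 kmol/m³.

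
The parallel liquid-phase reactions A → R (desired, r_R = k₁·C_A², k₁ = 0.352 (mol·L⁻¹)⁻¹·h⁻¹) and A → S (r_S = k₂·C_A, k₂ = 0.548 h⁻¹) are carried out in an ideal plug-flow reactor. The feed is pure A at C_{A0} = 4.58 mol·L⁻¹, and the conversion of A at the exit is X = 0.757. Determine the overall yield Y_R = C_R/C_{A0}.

0.474

C_A = C_{A0}(1−X) = 1.113 mol·L⁻¹.
Along a PFR/batch, dC_S/dC_A = −r_S/(r_R+r_S) = −k₂/(k₂+k₁·C_A).
Integrating from C_{A0} to C_A: C_S = (0.548/0.352)·ln[(0.548+0.352·4.58)/(0.548+0.352·1.11)] = 1.557·ln(2.160/0.9398) = 1.296 mol·L⁻¹.
Then C_R = (C_{A0}−C_A) − C_S = 3.467 − 1.296 = 2.171 mol·L⁻¹.
Y_R = C_R/C_{A0} = 2.171/4.58 = 0.474.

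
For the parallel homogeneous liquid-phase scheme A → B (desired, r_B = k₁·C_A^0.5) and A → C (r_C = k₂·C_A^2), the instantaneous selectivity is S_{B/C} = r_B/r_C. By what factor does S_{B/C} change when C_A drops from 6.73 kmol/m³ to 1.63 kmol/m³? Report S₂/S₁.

8.39

S_{B/C} = (k₁/k₂)·C_A^-1.5, so S₂/S₁ = (C_{A,2}/C_{A,1})^-1.5.
= (1.63/6.73)^(-1.5) = (0.2422)^(-1.5) = 8.39.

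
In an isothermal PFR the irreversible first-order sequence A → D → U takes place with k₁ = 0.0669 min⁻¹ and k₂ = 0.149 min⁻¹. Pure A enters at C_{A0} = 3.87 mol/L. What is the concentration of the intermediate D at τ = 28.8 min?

0.416 mol/L

Solving the coupled first-order balances gives C_D(τ) = [k₁/(k₂−k₁)]·C_{A0}·(e^(−k₁τ) − e^(−k₂τ)).
e^(−k₁τ) = e^(−0.0669×28.8) = e^(−1.927) = 0.1456; e^(−k₂τ) = e^(−4.291) = 0.01369.
C_D = 0.0669×3.87/(0.149−0.0669) × (0.1456−0.01369) = 3.154×0.1319 = 0.4161 mol/L.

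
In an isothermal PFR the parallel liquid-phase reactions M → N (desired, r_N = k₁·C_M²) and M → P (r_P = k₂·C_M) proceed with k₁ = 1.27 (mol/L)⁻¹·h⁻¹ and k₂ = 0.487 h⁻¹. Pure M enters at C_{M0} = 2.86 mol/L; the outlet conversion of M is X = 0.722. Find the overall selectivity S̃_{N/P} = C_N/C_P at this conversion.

4.32

C_M = C_{M0}(1−X) = 0.7951 mol/L.
Along a PFR/batch, dC_P/dC_M = −r_P/(r_N+r_P) = −k₂/(k₂+k₁·C_M).
Integrating from C_{M0} to C_M: C_P = (0.487/1.27)·ln[(0.487+1.27·2.86)/(0.487+1.27·0.795)] = 0.3835·ln(4.119/1.497) = 0.3882 mol/L.
Then C_N = (C_{M0}−C_M) − C_P = 2.065 − 0.3882 = 1.677 mol/L.
S̃_{N/P} = C_N/C_P = 1.677/0.3882 = 4.32.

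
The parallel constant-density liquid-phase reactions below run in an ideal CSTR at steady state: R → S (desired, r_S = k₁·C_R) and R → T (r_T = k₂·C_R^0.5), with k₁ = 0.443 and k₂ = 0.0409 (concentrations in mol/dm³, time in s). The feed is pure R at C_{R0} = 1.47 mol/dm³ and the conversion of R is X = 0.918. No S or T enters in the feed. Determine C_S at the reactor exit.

1.07 mol/dm³

Exit C_R = C_{R0}(1−X) = 1.47×0.0820 = 0.1205 mol/dm³.
A CSTR operates uniformly at the exit composition, giving r_S = 0.05340 and r_T = 0.01420 (each k·C_R^n at C_R = 0.1205).
Fraction of consumed R going to S: r_S/(r_S+r_T) = 0.7899.
C_S = 0.7899·C_{R0}·X = 0.7899×1.47×0.918 = 1.07 mol/dm³.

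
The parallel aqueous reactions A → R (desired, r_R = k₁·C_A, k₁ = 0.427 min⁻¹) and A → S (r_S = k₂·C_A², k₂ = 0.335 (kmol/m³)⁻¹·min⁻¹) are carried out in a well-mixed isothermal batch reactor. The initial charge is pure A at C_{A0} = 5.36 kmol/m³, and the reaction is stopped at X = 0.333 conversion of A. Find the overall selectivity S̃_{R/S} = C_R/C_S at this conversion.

0.288

C_A = C_{A0}(1−X) = 3.575 kmol/m³.
Along a PFR/batch, dC_R/dC_A = −r_R/(r_R+r_S) = −k₁/(k₁+k₂·C_A).
Integrating from C_{A0} to C_A: C_R = (0.427/0.335)·ln[(0.427+0.335·5.36)/(0.427+0.335·3.58)] = 1.275·ln(2.223/1.625) = 0.3994 kmol/m³.
C_S = (C_{A0}−C_A)−C_R = 1.385 kmol/m³; S̃_{R/S} = 0.3994/1.385 = 0.288.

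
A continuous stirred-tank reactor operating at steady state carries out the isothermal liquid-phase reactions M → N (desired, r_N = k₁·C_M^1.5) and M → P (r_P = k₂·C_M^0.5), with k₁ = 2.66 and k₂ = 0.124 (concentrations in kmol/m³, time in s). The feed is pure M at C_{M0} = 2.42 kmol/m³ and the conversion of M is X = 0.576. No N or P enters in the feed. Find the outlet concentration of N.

1.33 kmol/m³

Exit C_M = C_{M0}(1−X) = 2.42×0.424 = 1.026 kmol/m³.
Rates in a CSTR are evaluated at the outlet concentration: r_N = 2.66×1.026^1.5 = 2.765, r_P = 0.124×1.026^0.5 = 0.1256.
Fraction of consumed M going to N: r_N/(r_N+r_P) = 0.9565.
C_N = 0.9565·C_{M0}·X = 0.9565×2.42×0.576 = 1.33 kmol/m³.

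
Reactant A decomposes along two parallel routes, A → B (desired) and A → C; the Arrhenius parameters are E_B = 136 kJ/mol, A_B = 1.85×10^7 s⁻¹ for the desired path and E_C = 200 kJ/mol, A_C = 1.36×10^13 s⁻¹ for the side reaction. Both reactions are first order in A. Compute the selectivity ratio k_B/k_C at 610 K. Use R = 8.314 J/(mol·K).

0.411

Since both paths have the same order in A, the concentration cancels and S_{B/C} = k_B/k_C = (A_B/A_C)·exp[(E_C−E_B)/(RT)].
(E_C−E_B)/(RT) = (200−136)×10³/(8.314×610) = 64000/5072 = 12.62.
k_B/k_C = (1.85×10^7/1.36×10^13)·exp(12.62) = 1.360×10^-6 × 3.024×10^5 = 0.411.
Since E_B < E_C, lowering the temperature improves selectivity toward B.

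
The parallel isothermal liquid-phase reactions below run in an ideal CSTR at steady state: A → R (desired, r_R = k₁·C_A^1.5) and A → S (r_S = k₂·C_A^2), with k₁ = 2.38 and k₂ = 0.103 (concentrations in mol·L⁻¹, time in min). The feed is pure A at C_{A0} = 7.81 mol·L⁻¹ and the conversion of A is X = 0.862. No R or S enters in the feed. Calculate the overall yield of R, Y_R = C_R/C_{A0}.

Exit C_A = C_{A0}(1−X) = 7.81×0.138 = 1.078 mol·L⁻¹.
A CSTR operates uniformly at the exit composition, giving r_R = 2.663 and r_S = 0.1196 (each k·C_A^n at C_A = 1.078).
Fraction of consumed A going to R: r_R/(r_R+r_S) = 0.9570.
C_R = 0.9570·C_{A0}·X = 0.9570×7.81×0.862 = 6.44 mol·L⁻¹; Y_R = C_R/C_{A0} = 0.825.

0.825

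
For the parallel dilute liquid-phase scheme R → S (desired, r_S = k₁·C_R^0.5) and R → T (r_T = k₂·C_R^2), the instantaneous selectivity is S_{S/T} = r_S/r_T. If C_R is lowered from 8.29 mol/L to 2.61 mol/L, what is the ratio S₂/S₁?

S_{S/T} = (k₁/k₂)·C_R^-1.5, so S₂/S₁ = (C_{R,2}/C_{R,1})^-1.5.
= (2.61/8.29)^(-1.5) = (0.3148)^(-1.5) = 5.66.

5.66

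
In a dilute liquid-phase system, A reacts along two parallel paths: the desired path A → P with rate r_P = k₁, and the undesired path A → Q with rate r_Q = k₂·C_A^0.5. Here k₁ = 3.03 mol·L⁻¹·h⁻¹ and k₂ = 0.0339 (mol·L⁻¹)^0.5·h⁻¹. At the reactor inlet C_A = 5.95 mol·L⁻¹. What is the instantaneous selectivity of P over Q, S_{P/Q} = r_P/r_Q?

36.6

S_{P/Q} = r_P/r_Q = (k₁)/(k₂·C_A^0.5) = (k₁/k₂)·C_A^-0.5.
= (3.03) / (0.0339×5.950^0.5) = 3.030/0.08269 = 36.6.
The undesired path is higher order in A, so low C_A (CSTR or dilute feed) favours P.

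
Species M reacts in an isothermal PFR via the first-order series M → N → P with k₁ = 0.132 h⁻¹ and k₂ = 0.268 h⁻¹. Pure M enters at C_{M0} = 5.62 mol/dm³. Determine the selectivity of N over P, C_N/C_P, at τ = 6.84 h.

0.669

For first-order series with pure M initially, C_N(τ) = k₁C_{M0}/(k₂−k₁)·(e^(−k₁τ) − e^(−k₂τ)).
e^(−k₁τ) = e^(−0.132×6.84) = e^(−0.9029) = 0.4054; e^(−k₂τ) = e^(−1.833) = 0.1599.
C_N = 0.132×5.62/(0.268−0.132) × (0.4054−0.1599) = 5.455×0.2455 = 1.339 mol/dm³.
C_M = C_{M0}e^(−k₁τ) = 2.278 mol/dm³, so C_P = C_{M0}−C_M−C_N = 2.003 mol/dm³; C_N/C_P = 0.669.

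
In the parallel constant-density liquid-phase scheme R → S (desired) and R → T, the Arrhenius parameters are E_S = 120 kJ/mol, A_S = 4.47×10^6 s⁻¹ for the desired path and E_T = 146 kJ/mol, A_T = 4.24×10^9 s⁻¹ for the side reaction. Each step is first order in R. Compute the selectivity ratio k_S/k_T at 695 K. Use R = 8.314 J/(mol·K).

0.0949

With equal orders, S_{S/T} = k_S/k_T = (A_S/A_T)·exp[(E_T−E_S)/(RT)].
(E_T−E_S)/(RT) = (146−120)×10³/(8.314×695) = 26000/5778 = 4.500.
k_S/k_T = (4.47×10^6/4.24×10^9)·exp(4.500) = 0.001054 × 89.99 = 0.0949.
Since E_S < E_T, lowering the temperature improves selectivity toward S.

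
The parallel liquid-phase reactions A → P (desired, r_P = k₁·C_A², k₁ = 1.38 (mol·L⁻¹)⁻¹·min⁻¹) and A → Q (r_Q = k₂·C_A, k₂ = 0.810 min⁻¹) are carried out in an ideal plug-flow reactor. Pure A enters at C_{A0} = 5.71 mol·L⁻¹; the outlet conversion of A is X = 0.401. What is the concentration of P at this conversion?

2.02 mol·L⁻¹

C_A = C_{A0}(1−X) = 3.420 mol·L⁻¹.
Along a PFR/batch, dC_Q/dC_A = −r_Q/(r_P+r_Q) = −k₂/(k₂+k₁·C_A).
Integrating from C_{A0} to C_A: C_Q = (0.810/1.38)·ln[(0.810+1.38·5.71)/(0.810+1.38·3.42)] = 0.5870·ln(8.690/5.530) = 0.2653 mol·L⁻¹.
Then C_P = (C_{A0}−C_A) − C_Q = 2.290 − 0.2653 = 2.024 mol·L⁻¹.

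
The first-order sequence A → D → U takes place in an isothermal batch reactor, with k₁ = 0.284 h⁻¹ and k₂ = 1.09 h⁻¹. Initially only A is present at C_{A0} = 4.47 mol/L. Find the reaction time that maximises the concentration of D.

For first-order series the maximum of C_D occurs at t_opt = ln(k₂/k₁)/(k₂−k₁).
= ln(1.09/0.284)/(1.09−0.284) = ln(3.838)/0.8060 = 1.345/0.8060 = 1.67 h.

1.67 h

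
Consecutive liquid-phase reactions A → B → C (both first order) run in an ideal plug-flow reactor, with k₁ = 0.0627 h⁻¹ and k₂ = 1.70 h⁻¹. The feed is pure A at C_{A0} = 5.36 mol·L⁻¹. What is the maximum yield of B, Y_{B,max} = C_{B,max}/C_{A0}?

For a first-order series the maximum intermediate yield is C_{B,max}/C_{A0} = (k₁/k₂)^[k₂/(k₂−k₁)].
= (0.0627/1.70)^(1.70/(1.70−0.0627)) = (0.03688)^(1.038) = 0.03250.

0.0325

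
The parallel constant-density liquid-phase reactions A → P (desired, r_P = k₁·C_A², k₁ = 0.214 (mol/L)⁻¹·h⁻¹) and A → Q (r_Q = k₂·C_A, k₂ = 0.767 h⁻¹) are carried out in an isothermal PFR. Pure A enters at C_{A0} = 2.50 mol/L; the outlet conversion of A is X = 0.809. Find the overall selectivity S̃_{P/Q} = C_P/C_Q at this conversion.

0.396

C_A = C_{A0}(1−X) = 0.4775 mol/L.
Along a PFR/batch, dC_Q/dC_A = −r_Q/(r_P+r_Q) = −k₂/(k₂+k₁·C_A).
Integrating from C_{A0} to C_A: C_Q = (0.767/0.214)·ln[(0.767+0.214·2.50)/(0.767+0.214·0.477)] = 3.584·ln(1.302/0.8692) = 1.448 mol/L.
Then C_P = (C_{A0}−C_A) − C_Q = 2.022 − 1.448 = 0.5742 mol/L.
S̃_{P/Q} = C_P/C_Q = 0.5742/1.448 = 0.396.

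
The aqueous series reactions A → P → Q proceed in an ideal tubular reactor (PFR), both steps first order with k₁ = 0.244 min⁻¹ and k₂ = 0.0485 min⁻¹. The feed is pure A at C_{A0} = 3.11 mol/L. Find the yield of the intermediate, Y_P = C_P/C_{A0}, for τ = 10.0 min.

0.660

The intermediate concentration in a first-order A→B→C sequence is C_P = k₁C_{A0}(e^(−k₁τ) − e^(−k₂τ))/(k₂−k₁).
e^(−k₁τ) = e^(−0.244×10.0) = e^(−2.440) = 0.08716; e^(−k₂τ) = e^(−0.4850) = 0.6157.
C_P = 0.244×3.11/(0.0485−0.244) × (0.08716−0.6157) = (-3.882)×(-0.5285) = 2.052 mol/L.
Y_P = C_P/C_{A0} = 2.052/3.11 = 0.660.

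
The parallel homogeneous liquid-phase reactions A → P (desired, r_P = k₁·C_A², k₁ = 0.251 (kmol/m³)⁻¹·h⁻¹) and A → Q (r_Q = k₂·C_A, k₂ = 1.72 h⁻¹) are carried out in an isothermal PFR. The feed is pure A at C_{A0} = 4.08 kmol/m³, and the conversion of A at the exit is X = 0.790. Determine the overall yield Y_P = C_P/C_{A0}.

C_A = C_{A0}(1−X) = 0.8568 kmol/m³.
Along a PFR/batch, dC_Q/dC_A = −r_Q/(r_P+r_Q) = −k₂/(k₂+k₁·C_A).
Integrating from C_{A0} to C_A: C_Q = (1.72/0.251)·ln[(1.72+0.251·4.08)/(1.72+0.251·0.857)] = 6.853·ln(2.744/1.935) = 2.394 kmol/m³.
Then C_P = (C_{A0}−C_A) − C_Q = 3.223 − 2.394 = 0.8295 kmol/m³.
Y_P = C_P/C_{A0} = 0.8295/4.08 = 0.203.

0.203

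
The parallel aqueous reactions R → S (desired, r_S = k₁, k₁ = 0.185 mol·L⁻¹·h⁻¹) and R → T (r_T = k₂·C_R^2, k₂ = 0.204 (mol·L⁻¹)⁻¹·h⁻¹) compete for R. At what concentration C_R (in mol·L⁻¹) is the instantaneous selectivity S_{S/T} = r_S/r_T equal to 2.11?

S_{S/T} = (k₁/k₂)·C_R^-2 ⇒ C_R = (S·k₂/k₁)^(-0.5).
= (2.11×0.204/0.185)^(-0.5) = (2.327)^(-0.5) = 0.656 mol·L⁻¹.

0.656 mol·L⁻¹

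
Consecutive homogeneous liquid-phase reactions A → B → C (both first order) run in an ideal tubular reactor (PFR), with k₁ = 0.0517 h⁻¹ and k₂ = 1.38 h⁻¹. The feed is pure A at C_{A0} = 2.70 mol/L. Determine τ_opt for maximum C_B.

For first-order series the maximum of C_B occurs at τ_opt = ln(k₂/k₁)/(k₂−k₁).
= ln(1.38/0.0517)/(1.38−0.0517) = ln(26.69)/1.328 = 3.284/1.328 = 2.47 h.

2.47 h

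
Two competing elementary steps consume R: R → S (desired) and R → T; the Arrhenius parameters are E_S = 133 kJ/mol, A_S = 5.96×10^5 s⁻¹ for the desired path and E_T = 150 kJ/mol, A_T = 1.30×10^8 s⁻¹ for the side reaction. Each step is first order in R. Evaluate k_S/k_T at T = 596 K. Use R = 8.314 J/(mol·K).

With equal orders, S_{S/T} = k_S/k_T = (A_S/A_T)·exp[(E_T−E_S)/(RT)].
(E_T−E_S)/(RT) = (150−133)×10³/(8.314×596) = 17000/4955 = 3.431.
k_S/k_T = (5.96×10^5/1.30×10^8)·exp(3.431) = 0.004585 × 30.90 = 0.142.

0.142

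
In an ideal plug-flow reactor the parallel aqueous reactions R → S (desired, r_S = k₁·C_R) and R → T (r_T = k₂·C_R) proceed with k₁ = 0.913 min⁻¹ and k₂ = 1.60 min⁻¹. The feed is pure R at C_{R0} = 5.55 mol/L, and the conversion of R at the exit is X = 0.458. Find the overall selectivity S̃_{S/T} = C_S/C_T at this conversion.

C_R = C_{R0}(1−X) = 3.008 mol/L.
Both paths are first order in R, so the instantaneous fraction to S is constant: dC_S/d(−C_R) = k₁/(k₁+k₂) = 0.3633.
C_S = 0.3633·(C_{R0}−C_R) = 0.3633×2.542 = 0.923 mol/L.
C_T = (C_{R0}−C_R)−C_S = 1.618 mol/L; S̃_{S/T} = 0.9235/1.618 = 0.571.

0.571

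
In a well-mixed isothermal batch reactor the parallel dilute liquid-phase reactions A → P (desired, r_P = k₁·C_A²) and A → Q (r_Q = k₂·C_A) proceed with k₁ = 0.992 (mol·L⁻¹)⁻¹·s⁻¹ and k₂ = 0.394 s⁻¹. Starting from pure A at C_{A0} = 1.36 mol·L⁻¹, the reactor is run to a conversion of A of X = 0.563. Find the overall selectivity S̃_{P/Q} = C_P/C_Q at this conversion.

C_A = C_{A0}(1−X) = 0.5943 mol·L⁻¹.
Along a PFR/batch, dC_Q/dC_A = −r_Q/(r_P+r_Q) = −k₂/(k₂+k₁·C_A).
Integrating from C_{A0} to C_A: C_Q = (0.394/0.992)·ln[(0.394+0.992·1.36)/(0.394+0.992·0.594)] = 0.3972·ln(1.743/0.9836) = 0.2273 mol·L⁻¹.
Then C_P = (C_{A0}−C_A) − C_Q = 0.7657 − 0.2273 = 0.5384 mol·L⁻¹.
S̃_{P/Q} = C_P/C_Q = 0.5384/0.2273 = 2.37.

2.37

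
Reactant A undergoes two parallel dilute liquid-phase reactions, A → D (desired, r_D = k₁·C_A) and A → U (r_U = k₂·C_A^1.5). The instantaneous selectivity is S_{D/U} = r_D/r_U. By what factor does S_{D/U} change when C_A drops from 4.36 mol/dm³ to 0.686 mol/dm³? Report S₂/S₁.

2.52

S_{D/U} = (k₁/k₂)·C_A^-0.5, so S₂/S₁ = (C_{A,2}/C_{A,1})^-0.5.
= (0.686/4.36)^(-0.5) = (0.1573)^(-0.5) = 2.52.
Selectivity toward D rises as C_A falls — low-concentration operation is favoured.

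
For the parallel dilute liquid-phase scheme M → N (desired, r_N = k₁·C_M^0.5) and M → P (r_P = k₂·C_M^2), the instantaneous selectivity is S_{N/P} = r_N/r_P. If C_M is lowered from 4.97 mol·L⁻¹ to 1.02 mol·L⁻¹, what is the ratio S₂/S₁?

S_{N/P} = (k₁/k₂)·C_M^-1.5, so S₂/S₁ = (C_{M,2}/C_{M,1})^-1.5.
= (1.02/4.97)^(-1.5) = (0.2052)^(-1.5) = 10.8.
Selectivity toward N rises as C_M falls — low-concentration operation is favoured.

10.8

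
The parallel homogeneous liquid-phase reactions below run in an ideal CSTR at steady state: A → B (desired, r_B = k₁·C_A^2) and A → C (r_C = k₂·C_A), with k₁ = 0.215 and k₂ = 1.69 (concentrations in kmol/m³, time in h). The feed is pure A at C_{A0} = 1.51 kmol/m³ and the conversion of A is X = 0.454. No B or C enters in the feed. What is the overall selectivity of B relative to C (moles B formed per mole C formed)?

0.105

Exit C_A = C_{A0}(1−X) = 1.51×0.546 = 0.8245 kmol/m³.
Rates in a CSTR are evaluated at the outlet concentration: r_B = 0.215×0.8245^2 = 0.1461, r_C = 1.69×0.8245 = 1.393.
Overall selectivity = C_B/C_C = r_Bτ/(r_Cτ) = r_B/r_C = 0.105.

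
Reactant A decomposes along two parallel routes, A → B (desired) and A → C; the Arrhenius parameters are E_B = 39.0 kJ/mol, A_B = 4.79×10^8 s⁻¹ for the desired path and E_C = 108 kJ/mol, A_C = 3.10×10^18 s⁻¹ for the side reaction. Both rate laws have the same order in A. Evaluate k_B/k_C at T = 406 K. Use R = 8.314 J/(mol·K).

k_B/k_C = (A_B/A_C)·exp[−(E_B−E_C)/(RT)] = (A_B/A_C)·exp[(E_C−E_B)/(RT)].
(E_C−E_B)/(RT) = (108−39.0)×10³/(8.314×406) = 69000/3375 = 20.44.
k_B/k_C = (4.79×10^8/3.10×10^18)·exp(20.44) = 1.545×10^-10 × 7.545×10^8 = 0.117.

0.117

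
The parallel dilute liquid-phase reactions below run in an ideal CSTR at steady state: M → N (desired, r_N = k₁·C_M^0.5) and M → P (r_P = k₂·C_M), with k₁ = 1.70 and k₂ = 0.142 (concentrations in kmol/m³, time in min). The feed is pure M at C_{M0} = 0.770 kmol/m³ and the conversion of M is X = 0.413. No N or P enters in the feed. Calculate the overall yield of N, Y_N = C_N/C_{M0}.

Exit C_M = C_{M0}(1−X) = 0.770×0.587 = 0.4520 kmol/m³.
A CSTR operates uniformly at the exit composition, giving r_N = 1.143 and r_P = 0.06418 (each k·C_M^n at C_M = 0.4520).
Fraction of consumed M going to N: r_N/(r_N+r_P) = 0.9468.
C_N = 0.9468·C_{M0}·X = 0.9468×0.770×0.413 = 0.301 kmol/m³; Y_N = C_N/C_{M0} = 0.391.

0.391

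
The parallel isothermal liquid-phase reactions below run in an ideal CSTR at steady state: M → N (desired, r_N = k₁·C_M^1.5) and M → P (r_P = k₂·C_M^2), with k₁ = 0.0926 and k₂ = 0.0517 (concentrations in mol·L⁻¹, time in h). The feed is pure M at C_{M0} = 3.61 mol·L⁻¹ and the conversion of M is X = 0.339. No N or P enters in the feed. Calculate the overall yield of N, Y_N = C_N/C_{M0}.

Exit C_M = C_{M0}(1−X) = 3.61×0.661 = 2.386 mol·L⁻¹.
In a CSTR the entire volume is at exit conditions, so r_N = 0.0926×2.386^1.5 = 0.3413 and r_P = 0.0517×2.386^2 = 0.2944.
Fraction of consumed M going to N: r_N/(r_N+r_P) = 0.5369.
C_N = 0.5369·C_{M0}·X = 0.5369×3.61×0.339 = 0.657 mol·L⁻¹; Y_N = C_N/C_{M0} = 0.182.

0.182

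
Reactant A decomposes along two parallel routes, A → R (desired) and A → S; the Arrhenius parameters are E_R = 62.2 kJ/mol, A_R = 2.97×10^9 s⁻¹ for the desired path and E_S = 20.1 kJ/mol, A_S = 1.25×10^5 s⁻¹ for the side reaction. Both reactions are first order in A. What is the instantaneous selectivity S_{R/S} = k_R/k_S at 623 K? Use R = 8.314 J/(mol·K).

Since both paths have the same order in A, the concentration cancels and S_{R/S} = k_R/k_S = (A_R/A_S)·exp[(E_S−E_R)/(RT)].
(E_S−E_R)/(RT) = (20.1−62.2)×10³/(8.314×623) = -42100/5180 = -8.128.
k_R/k_S = (2.97×10^9/1.25×10^5)·exp(-8.128) = 23760 × 2.952×10^-4 = 7.01.
Since E_R > E_S, raising the temperature improves selectivity toward R.

7.01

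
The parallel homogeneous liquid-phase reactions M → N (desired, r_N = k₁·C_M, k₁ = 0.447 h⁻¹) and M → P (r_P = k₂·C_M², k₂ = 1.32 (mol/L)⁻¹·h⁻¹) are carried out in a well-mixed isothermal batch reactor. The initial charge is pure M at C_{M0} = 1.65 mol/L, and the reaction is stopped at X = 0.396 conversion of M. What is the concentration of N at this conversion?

C_M = C_{M0}(1−X) = 0.9966 mol/L.
Along a PFR/batch, dC_N/dC_M = −r_N/(r_N+r_P) = −k₁/(k₁+k₂·C_M).
Integrating from C_{M0} to C_M: C_N = (0.447/1.32)·ln[(0.447+1.32·1.65)/(0.447+1.32·0.997)] = 0.3386·ln(2.625/1.763) = 0.1349 mol/L.

0.135 mol/L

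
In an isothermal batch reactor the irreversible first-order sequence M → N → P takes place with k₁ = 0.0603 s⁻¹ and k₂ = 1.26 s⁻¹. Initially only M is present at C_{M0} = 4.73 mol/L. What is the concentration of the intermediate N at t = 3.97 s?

0.186 mol/L

For first-order series with pure M initially, C_N(t) = k₁C_{M0}/(k₂−k₁)·(e^(−k₁t) − e^(−k₂t)).
e^(−k₁t) = e^(−0.0603×3.97) = e^(−0.2394) = 0.7871; e^(−k₂t) = e^(−5.002) = 0.006723.
C_N = 0.0603×4.73/(1.26−0.0603) × (0.7871−0.006723) = 0.2377×0.7804 = 0.1855 mol/L.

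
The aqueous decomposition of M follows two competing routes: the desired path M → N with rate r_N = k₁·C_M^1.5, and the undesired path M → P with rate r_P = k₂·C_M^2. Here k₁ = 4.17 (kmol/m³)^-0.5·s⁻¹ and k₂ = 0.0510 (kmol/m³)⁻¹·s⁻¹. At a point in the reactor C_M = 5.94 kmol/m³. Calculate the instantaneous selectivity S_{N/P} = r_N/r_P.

33.5

S_{N/P} = r_N/r_P = (k₁·C_M^1.5)/(k₂·C_M^2) = (k₁/k₂)·C_M^-0.5.
= (4.17×5.940^1.5) / (0.0510×5.940^2) = 60.37/1.799 = 33.5.
The undesired path is higher order in M, so low C_M (CSTR or dilute feed) favours N.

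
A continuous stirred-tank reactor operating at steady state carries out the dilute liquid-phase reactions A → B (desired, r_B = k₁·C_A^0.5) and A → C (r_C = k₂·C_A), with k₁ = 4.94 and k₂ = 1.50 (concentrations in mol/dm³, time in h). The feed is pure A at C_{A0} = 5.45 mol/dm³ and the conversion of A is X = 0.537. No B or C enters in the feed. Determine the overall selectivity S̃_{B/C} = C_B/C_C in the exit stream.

2.07

Exit C_A = C_{A0}(1−X) = 5.45×0.463 = 2.523 mol/dm³.
Rates in a CSTR are evaluated at the outlet concentration: r_B = 4.94×2.523^0.5 = 7.847, r_C = 1.50×2.523 = 3.785.
Overall selectivity = C_B/C_C = r_Bτ/(r_Cτ) = r_B/r_C = 2.07.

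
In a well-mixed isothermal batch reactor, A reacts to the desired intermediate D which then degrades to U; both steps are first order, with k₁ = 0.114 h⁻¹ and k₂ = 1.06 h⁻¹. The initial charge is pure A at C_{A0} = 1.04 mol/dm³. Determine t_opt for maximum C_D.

2.36 h

Setting dC_D/dt = 0 gives t_opt = ln(k₂/k₁)/(k₂−k₁).
= ln(1.06/0.114)/(1.06−0.114) = ln(9.298)/0.9460 = 2.230/0.9460 = 2.36 h.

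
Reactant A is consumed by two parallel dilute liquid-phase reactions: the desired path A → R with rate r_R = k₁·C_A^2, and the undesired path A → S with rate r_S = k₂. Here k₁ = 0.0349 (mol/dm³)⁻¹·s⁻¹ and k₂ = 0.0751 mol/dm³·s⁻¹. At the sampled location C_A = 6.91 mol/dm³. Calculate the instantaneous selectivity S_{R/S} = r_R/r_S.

22.2

S_{R/S} = r_R/r_S = (k₁·C_A^2)/(k₂) = (k₁/k₂)·C_A^2.
= (0.0349×6.910^2) / (0.0751) = 1.666/0.07510 = 22.2.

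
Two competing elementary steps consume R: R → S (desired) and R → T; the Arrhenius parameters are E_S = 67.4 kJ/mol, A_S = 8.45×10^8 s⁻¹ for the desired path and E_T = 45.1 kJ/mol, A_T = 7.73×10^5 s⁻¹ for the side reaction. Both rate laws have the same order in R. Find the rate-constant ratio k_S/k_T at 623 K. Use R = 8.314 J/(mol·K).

With equal orders, S_{S/T} = k_S/k_T = (A_S/A_T)·exp[(E_T−E_S)/(RT)].
(E_T−E_S)/(RT) = (45.1−67.4)×10³/(8.314×623) = -22300/5180 = -4.305.
k_S/k_T = (8.45×10^8/7.73×10^5)·exp(-4.305) = 1093 × 0.01350 = 14.8.
Since E_S > E_T, raising the temperature improves selectivity toward S.

14.8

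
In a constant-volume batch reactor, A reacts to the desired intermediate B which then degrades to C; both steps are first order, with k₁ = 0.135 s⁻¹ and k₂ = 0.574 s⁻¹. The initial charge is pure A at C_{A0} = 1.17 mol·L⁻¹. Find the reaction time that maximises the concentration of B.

The intermediate peaks when r₁ = r₂, i.e. k₁e^(−k₁t) = k₂e^(−k₂t), giving t_opt = ln(k₂/k₁)/(k₂−k₁).
= ln(0.574/0.135)/(0.574−0.135) = ln(4.252)/0.4390 = 1.447/0.4390 = 3.30 s.

3.30 s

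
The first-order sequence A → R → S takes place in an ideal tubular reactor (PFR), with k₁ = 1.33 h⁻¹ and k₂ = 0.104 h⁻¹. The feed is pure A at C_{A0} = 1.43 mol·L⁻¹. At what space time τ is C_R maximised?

2.08 h

For first-order series the maximum of C_R occurs at τ_opt = ln(k₂/k₁)/(k₂−k₁).
= ln(0.104/1.33)/(0.104−1.33) = ln(0.07820)/-1.226 = -2.549/-1.226 = 2.08 h.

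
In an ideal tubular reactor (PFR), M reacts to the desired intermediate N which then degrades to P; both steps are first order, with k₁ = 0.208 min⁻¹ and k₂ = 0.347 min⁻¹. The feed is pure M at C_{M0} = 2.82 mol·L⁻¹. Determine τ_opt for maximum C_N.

Setting dC_N/dτ = 0 gives τ_opt = ln(k₂/k₁)/(k₂−k₁).
= ln(0.347/0.208)/(0.347−0.208) = ln(1.668)/0.1390 = 0.5118/0.1390 = 3.68 min.

3.68 min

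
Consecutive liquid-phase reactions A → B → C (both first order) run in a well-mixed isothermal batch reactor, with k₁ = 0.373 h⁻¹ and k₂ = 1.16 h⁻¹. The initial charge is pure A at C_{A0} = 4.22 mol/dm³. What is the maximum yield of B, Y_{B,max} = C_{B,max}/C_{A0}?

0.188

Evaluating C_B at t_opt = ln(k₂/k₁)/(k₂−k₁) gives C_{B,max}/C_{A0} = (k₁/k₂)^[k₂/(k₂−k₁)].
= (0.373/1.16)^(1.16/(1.16−0.373)) = (0.3216)^(1.474) = 0.1878.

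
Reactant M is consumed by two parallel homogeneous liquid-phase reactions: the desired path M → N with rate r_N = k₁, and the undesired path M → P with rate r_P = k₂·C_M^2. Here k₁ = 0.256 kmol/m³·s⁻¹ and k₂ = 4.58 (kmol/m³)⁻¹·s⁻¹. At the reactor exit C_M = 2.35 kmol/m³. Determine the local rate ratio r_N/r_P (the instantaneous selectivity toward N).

0.0101

S_{N/P} = r_N/r_P = (k₁)/(k₂·C_M^2) = (k₁/k₂)·C_M^-2.
= (0.256) / (4.58×2.350^2) = 0.2560/25.29 = 0.0101.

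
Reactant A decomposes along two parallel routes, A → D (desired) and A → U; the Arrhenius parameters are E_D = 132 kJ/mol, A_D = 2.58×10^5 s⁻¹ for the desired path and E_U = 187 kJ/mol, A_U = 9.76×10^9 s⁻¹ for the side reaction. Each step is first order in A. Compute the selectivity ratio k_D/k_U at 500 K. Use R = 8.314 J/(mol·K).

k_D/k_U = (A_D/A_U)·exp[−(E_D−E_U)/(RT)] = (A_D/A_U)·exp[(E_U−E_D)/(RT)].
(E_U−E_D)/(RT) = (187−132)×10³/(8.314×500) = 55000/4157 = 13.23.
k_D/k_U = (2.58×10^5/9.76×10^9)·exp(13.23) = 2.643×10^-5 × 5.572×10^5 = 14.7.

14.7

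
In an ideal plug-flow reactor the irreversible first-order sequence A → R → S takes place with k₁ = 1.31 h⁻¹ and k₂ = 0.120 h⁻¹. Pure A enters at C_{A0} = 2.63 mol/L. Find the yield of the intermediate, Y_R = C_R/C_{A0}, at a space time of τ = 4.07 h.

The intermediate concentration in a first-order A→B→C sequence is C_R = k₁C_{A0}(e^(−k₁τ) − e^(−k₂τ))/(k₂−k₁).
e^(−k₁τ) = e^(−1.31×4.07) = e^(−5.332) = 0.004836; e^(−k₂τ) = e^(−0.4884) = 0.6136.
C_R = 1.31×2.63/(0.120−1.31) × (0.004836−0.6136) = (-2.895)×(-0.6088) = 1.763 mol/L.
Y_R = C_R/C_{A0} = 1.763/2.63 = 0.670.

0.670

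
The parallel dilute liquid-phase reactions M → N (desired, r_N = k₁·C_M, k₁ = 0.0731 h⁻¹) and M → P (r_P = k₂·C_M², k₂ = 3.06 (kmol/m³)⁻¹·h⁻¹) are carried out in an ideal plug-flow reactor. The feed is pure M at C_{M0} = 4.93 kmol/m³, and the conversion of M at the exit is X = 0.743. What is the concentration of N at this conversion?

C_M = C_{M0}(1−X) = 1.267 kmol/m³.
Along a PFR/batch, dC_N/dC_M = −r_N/(r_N+r_P) = −k₁/(k₁+k₂·C_M).
Integrating from C_{M0} to C_M: C_N = (0.0731/3.06)·ln[(0.0731+3.06·4.93)/(0.0731+3.06·1.27)] = 0.02389·ln(15.16/3.950) = 0.03213 kmol/m³.

0.0321 kmol/m³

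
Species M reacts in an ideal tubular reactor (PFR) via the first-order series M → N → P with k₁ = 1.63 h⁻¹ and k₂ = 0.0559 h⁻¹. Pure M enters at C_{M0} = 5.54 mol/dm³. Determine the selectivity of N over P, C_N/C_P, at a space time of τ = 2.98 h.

7.02

For first-order series with pure M initially, C_N(τ) = k₁C_{M0}/(k₂−k₁)·(e^(−k₁τ) − e^(−k₂τ)).
e^(−k₁τ) = e^(−1.63×2.98) = e^(−4.857) = 0.007771; e^(−k₂τ) = e^(−0.1666) = 0.8466.
C_N = 1.63×5.54/(0.0559−1.63) × (0.007771−0.8466) = (-5.737)×(-0.8388) = 4.812 mol/dm³.
C_M = C_{M0}e^(−k₁τ) = 0.04305 mol/dm³, so C_P = C_{M0}−C_M−C_N = 0.6851 mol/dm³; C_N/C_P = 7.02.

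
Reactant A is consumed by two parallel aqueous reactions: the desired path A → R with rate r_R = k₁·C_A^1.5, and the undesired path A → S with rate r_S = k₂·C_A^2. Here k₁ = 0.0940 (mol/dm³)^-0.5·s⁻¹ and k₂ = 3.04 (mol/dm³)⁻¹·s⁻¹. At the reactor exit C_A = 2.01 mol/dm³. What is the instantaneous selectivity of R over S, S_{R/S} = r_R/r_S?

0.0218

S_{R/S} = r_R/r_S = (k₁·C_A^1.5)/(k₂·C_A^2) = (k₁/k₂)·C_A^-0.5.
= (0.0940×2.010^1.5) / (3.04×2.010^2) = 0.2679/12.28 = 0.0218.
The undesired path is higher order in A, so low C_A (CSTR or dilute feed) favours R.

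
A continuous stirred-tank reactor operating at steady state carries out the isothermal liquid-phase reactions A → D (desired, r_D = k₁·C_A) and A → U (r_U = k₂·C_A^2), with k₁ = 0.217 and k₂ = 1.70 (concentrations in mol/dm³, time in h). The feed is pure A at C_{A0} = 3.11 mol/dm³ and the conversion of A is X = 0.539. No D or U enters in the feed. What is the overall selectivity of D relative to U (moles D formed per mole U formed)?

0.0890

Exit C_A = C_{A0}(1−X) = 3.11×0.461 = 1.434 mol/dm³.
A CSTR operates uniformly at the exit composition, giving r_D = 0.3111 and r_U = 3.494 (each k·C_A^n at C_A = 1.434).
Overall selectivity = C_D/C_U = r_Dτ/(r_Uτ) = r_D/r_U = 0.0890.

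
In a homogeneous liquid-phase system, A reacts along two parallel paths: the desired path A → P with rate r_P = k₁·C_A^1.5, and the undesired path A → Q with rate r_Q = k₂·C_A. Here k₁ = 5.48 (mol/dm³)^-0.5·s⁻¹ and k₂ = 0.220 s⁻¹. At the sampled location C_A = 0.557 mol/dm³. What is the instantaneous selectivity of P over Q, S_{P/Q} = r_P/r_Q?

S_{P/Q} = r_P/r_Q = (k₁·C_A^1.5)/(k₂·C_A) = (k₁/k₂)·C_A^0.5.
= (5.48×0.5570^1.5) / (0.220×0.5570) = 2.278/0.1225 = 18.6.
Since the desired path is higher order in A, keeping C_A high (PFR or concentrated feed) favours P.

18.6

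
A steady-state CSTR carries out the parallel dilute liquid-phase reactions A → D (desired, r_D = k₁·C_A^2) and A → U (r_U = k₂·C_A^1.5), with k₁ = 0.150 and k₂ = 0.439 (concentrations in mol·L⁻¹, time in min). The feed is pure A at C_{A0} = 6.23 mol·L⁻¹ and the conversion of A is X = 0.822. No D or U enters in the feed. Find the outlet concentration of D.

Exit C_A = C_{A0}(1−X) = 6.23×0.178 = 1.109 mol·L⁻¹.
A CSTR operates uniformly at the exit composition, giving r_D = 0.1845 and r_U = 0.5127 (each k·C_A^n at C_A = 1.109).
Fraction of consumed A going to D: r_D/(r_D+r_U) = 0.2646.
C_D = 0.2646·C_{A0}·X = 0.2646×6.23×0.822 = 1.36 mol·L⁻¹.

1.36 mol·L⁻¹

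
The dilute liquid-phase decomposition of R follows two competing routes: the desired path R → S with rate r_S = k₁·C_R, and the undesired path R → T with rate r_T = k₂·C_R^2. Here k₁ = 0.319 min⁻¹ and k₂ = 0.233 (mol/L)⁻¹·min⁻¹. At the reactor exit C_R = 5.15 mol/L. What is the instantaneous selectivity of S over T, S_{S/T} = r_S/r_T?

0.266

S_{S/T} = r_S/r_T = (k₁·C_R)/(k₂·C_R^2) = (k₁/k₂)·C_R⁻¹.
= (0.319×5.150) / (0.233×5.150^2) = 1.643/6.180 = 0.266.
The undesired path is higher order in R, so low C_R (CSTR or dilute feed) favours S.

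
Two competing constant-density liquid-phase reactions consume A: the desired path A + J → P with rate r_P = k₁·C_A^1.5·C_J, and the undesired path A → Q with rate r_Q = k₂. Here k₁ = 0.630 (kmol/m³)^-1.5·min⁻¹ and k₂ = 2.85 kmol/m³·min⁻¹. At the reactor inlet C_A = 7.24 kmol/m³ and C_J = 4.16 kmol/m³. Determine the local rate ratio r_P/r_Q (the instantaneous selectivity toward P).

17.9

S_{P/Q} = r_P/r_Q = (k₁·C_A^1.5·C_J)/(k₂) = (k₁/k₂)·C_A^1.5·C_J.
= (0.630×7.240^1.5×4.160) / (2.85) = 51.06/2.850 = 17.9.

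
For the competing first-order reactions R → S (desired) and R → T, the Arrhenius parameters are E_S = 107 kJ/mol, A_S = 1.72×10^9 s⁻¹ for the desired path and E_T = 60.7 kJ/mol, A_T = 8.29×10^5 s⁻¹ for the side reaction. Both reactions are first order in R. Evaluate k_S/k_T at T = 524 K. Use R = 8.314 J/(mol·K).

0.0503

Since both paths have the same order in R, the concentration cancels and S_{S/T} = k_S/k_T = (A_S/A_T)·exp[(E_T−E_S)/(RT)].
(E_T−E_S)/(RT) = (60.7−107)×10³/(8.314×524) = -46300/4357 = -10.63.
k_S/k_T = (1.72×10^9/8.29×10^5)·exp(-10.63) = 2075 × 2.424×10^-5 = 0.0503.
Since E_S > E_T, raising the temperature improves selectivity toward S.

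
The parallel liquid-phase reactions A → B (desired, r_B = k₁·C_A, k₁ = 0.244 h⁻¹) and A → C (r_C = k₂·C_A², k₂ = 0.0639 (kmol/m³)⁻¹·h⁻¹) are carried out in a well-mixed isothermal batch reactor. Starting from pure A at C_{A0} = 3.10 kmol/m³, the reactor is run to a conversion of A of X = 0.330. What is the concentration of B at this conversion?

C_A = C_{A0}(1−X) = 2.077 kmol/m³.
Along a PFR/batch, dC_B/dC_A = −r_B/(r_B+r_C) = −k₁/(k₁+k₂·C_A).
Integrating from C_{A0} to C_A: C_B = (0.244/0.0639)·ln[(0.244+0.0639·3.10)/(0.244+0.0639·2.08)] = 3.818·ln(0.4421/0.3767) = 0.6110 kmol/m³.

0.611 kmol/m³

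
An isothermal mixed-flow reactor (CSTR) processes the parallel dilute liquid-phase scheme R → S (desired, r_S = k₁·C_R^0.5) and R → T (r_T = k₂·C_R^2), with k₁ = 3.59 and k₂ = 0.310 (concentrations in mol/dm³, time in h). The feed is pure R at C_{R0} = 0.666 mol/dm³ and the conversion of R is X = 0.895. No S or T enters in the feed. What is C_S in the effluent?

0.595 mol/dm³

Exit C_R = C_{R0}(1−X) = 0.666×0.105 = 0.06993 mol/dm³.
A CSTR operates uniformly at the exit composition, giving r_S = 0.9493 and r_T = 0.001516 (each k·C_R^n at C_R = 0.06993).
Fraction of consumed R going to S: r_S/(r_S+r_T) = 0.9984.
C_S = 0.9984·C_{R0}·X = 0.9984×0.666×0.895 = 0.595 mol/dm³.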